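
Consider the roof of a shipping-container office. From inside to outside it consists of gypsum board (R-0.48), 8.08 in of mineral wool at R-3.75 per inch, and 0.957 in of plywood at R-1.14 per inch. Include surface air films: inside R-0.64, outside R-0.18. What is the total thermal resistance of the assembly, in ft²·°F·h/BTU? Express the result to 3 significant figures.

32.7 ft²·°F·h/BTU

8.08 × 3.75 = 30.3
0.957 × 1.14 = 1.091
R_total = 0.64 + 0.48 + 30.3 + 1.091 + 0.18 = 32.69 ft²·°F·h/BTU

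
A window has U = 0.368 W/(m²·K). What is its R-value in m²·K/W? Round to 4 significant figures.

2.717 m²·K/W

R = 1/U = 1/0.368 = 2.7174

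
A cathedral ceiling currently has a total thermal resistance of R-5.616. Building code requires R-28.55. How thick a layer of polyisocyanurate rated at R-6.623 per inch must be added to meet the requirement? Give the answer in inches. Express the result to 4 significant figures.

ΔR = 28.55 − 5.616 = 22.934 ft²·°F·h/BTU
L = ΔR / (R/in) = 22.934/6.623 = 3.4628 in

3.463 in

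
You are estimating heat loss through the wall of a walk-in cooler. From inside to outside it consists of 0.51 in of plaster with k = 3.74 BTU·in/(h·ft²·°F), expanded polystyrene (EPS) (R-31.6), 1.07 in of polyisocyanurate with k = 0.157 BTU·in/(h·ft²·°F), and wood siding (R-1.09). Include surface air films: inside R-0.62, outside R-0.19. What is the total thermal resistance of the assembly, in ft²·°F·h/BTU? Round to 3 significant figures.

40.5 ft²·°F·h/BTU

0.51/3.74 = 0.1364
1.07/0.157 = 6.815
R_total = 0.62 + 0.1364 + 31.6 + 6.815 + 1.09 + 0.19 = 40.45 ft²·°F·h/BTU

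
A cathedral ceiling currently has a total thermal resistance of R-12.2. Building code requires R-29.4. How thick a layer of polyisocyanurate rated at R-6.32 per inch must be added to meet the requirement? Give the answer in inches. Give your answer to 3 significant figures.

ΔR = 29.4 − 12.2 = 17.2 ft²·°F·h/BTU
L = ΔR / (R/in) = 17.2/6.32 = 2.722 in

2.72 in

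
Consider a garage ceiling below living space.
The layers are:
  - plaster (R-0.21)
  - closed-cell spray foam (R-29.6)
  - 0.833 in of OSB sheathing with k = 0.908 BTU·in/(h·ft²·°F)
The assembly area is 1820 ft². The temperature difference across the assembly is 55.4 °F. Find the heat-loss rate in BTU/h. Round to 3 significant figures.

0.833/0.908 = 0.9174
R_total = 0.21 + 29.6 + 0.9174 = 30.73 ft²·°F·h/BTU
Q = A·ΔT/R = 1820 × 55.4 / 30.73 = 3281 BTU/h

3280 BTU/h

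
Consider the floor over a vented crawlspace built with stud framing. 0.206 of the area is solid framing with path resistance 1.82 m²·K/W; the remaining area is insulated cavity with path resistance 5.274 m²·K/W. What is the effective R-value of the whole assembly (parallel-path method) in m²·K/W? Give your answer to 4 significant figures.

U_eff = 0.794/5.274 + 0.206/1.82 = 0.15055 + 0.11319 = 0.26374
R_eff = 1/U_eff = 3.7917 m²·K/W

3.792 m²·K/W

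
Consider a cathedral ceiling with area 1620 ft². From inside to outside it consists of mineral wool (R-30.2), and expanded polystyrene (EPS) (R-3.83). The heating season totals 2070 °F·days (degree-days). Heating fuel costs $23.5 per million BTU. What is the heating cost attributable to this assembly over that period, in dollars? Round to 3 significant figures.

55.6 dollars

R_total = 30.2 + 3.83 = 34.03 ft²·°F·h/BTU
E = A × HDD × 24 / R = 1620 × 2070 × 24 / 34.03 = 2365000 BTU
Cost = 2365000/10⁶ × 23.5 = $55.58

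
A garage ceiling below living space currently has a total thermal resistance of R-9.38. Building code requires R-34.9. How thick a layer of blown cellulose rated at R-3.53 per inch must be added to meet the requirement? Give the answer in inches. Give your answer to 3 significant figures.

ΔR = 34.9 − 9.38 = 25.52 ft²·°F·h/BTU
L = ΔR / (R/in) = 25.52/3.53 = 7.229 in

7.23 in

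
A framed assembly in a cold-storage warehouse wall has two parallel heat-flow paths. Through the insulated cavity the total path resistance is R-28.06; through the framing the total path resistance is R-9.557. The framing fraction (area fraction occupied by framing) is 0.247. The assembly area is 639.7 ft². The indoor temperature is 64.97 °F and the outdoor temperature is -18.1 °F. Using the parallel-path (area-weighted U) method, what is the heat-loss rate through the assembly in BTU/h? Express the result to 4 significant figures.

U_eff = 0.753/28.06 + 0.247/9.557 = 0.026835 + 0.025845 = 0.05268
R_eff = 1/U_eff = 18.982 ft²·°F·h/BTU
Q = 639.7 × (64.97 − (-18.1)) / 18.982 = 2799.4 BTU/h

2799 BTU/h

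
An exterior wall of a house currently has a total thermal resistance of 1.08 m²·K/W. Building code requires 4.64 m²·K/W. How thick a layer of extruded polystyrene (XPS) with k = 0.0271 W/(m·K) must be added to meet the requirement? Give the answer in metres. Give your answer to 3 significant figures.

ΔR = 4.64 − 1.08 = 3.56 m²·K/W
L = ΔR × k = 3.56 × 0.0271 = 0.09648 m

0.0965 m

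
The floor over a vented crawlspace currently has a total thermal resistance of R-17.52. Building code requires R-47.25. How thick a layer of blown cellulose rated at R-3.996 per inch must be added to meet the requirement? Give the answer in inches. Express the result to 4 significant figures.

ΔR = 47.25 − 17.52 = 29.73 ft²·°F·h/BTU
L = ΔR / (R/in) = 29.73/3.996 = 7.4399 in

7.440 in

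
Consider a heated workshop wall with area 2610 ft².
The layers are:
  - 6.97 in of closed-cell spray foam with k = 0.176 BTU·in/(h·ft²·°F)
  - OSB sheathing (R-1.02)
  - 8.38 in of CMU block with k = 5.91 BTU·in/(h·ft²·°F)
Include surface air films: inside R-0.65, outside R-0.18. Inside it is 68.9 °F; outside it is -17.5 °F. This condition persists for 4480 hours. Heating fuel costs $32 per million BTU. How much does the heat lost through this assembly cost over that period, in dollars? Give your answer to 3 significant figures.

6.97/0.176 = 39.6
8.38/5.91 = 1.418
R_total = 0.65 + 39.6 + 1.02 + 1.418 + 0.18 = 42.87 ft²·°F·h/BTU
Q = 2610 × (68.9 − (-17.5)) / 42.87 = 5260 BTU/h
E = 5260 × 4480 = 23570000 BTU
Cost = 23570000/10⁶ × 32 = $754.1

754 dollars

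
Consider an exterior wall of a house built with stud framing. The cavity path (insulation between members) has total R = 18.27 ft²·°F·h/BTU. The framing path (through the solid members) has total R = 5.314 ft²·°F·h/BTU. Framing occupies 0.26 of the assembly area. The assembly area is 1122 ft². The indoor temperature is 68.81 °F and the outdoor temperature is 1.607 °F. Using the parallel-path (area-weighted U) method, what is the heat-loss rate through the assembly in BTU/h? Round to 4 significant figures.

6743 BTU/h

U_eff = 0.74/18.27 + 0.26/5.314 = 0.040504 + 0.048927 = 0.089431
R_eff = 1/U_eff = 11.182 ft²·°F·h/BTU
Q = 1122 × (68.81 − 1.607) / 11.182 = 6743.2 BTU/h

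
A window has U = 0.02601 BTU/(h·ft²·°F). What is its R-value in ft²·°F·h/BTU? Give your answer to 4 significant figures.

38.45 ft²·°F·h/BTU

R = 1/U = 1/0.02601 = 38.447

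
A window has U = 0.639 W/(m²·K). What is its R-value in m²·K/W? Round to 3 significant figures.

1.56 m²·K/W

R = 1/U = 1/0.639 = 1.565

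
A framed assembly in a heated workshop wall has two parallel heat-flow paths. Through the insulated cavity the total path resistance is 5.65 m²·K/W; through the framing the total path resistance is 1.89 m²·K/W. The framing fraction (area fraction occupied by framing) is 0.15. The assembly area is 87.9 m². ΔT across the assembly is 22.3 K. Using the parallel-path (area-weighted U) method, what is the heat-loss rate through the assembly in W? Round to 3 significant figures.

U_eff = 0.85/5.65 + 0.15/1.89 = 0.1504 + 0.07937 = 0.2298
R_eff = 1/U_eff = 4.351 m²·K/W
Q = 87.9 × 22.3 / 4.351 = 450.5 W

450 W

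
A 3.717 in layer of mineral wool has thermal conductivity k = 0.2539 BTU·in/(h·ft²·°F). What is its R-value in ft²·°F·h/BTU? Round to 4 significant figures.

R = L/k = 3.717/0.2539 = 14.64 ft²·°F·h/BTU

14.64 ft²·°F·h/BTU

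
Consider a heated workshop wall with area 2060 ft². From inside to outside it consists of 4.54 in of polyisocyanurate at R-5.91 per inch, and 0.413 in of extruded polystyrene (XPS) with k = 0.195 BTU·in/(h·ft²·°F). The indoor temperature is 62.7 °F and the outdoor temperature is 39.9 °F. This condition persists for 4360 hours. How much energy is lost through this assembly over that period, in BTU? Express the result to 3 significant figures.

4.54 × 5.91 = 26.83
0.413/0.195 = 2.118
R_total = 26.83 + 2.118 = 28.95 ft²·°F·h/BTU
Q = 2060 × (62.7 − 39.9) / 28.95 = 1622 BTU/h
E = 1622 × 4360 = 7074000 BTU

7070000 BTU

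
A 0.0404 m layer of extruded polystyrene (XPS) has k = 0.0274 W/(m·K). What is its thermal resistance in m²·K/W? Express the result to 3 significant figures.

1.47 m²·K/W

R = L/k = 0.0404/0.0274 = 1.474 m²·K/W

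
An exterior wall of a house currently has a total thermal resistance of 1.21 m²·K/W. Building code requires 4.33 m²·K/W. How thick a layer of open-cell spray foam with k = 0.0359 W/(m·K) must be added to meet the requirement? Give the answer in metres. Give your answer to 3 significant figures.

ΔR = 4.33 − 1.21 = 3.12 m²·K/W
L = ΔR × k = 3.12 × 0.0359 = 0.112 m

0.112 m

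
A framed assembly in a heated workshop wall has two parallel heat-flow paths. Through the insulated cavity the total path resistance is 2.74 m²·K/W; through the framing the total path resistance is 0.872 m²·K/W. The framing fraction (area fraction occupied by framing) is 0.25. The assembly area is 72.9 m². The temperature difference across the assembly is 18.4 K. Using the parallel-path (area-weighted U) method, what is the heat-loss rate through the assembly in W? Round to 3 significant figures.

U_eff = 0.75/2.74 + 0.25/0.872 = 0.2737 + 0.2867 = 0.5604
R_eff = 1/U_eff = 1.784 m²·K/W
Q = 72.9 × 18.4 / 1.784 = 751.7 W

752 W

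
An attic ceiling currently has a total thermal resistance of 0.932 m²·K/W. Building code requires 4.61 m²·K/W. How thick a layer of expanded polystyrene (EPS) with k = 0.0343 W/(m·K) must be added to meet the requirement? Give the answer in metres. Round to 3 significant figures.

0.126 m

ΔR = 4.61 − 0.932 = 3.678 m²·K/W
L = ΔR × k = 3.678 × 0.0343 = 0.1262 m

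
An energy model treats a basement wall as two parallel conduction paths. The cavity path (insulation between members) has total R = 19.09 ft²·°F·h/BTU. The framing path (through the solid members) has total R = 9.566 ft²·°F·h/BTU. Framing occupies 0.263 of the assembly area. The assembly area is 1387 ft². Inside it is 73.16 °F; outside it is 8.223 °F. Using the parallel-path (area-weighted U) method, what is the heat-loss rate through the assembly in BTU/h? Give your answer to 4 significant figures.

U_eff = 0.737/19.09 + 0.263/9.566 = 0.038607 + 0.027493 = 0.0661
R_eff = 1/U_eff = 15.129 ft²·°F·h/BTU
Q = 1387 × (73.16 − 8.223) / 15.129 = 5953.5 BTU/h

5953 BTU/h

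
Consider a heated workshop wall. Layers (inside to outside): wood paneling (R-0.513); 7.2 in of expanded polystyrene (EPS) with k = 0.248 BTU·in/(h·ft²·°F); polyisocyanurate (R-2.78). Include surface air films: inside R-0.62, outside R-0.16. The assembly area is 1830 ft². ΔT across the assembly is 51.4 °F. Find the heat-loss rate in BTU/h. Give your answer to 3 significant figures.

2840 BTU/h

7.2/0.248 = 29.03
R_total = 0.62 + 0.513 + 29.03 + 2.78 + 0.16 = 33.11 ft²·°F·h/BTU
Q = A·ΔT/R = 1830 × 51.4 / 33.11 = 2841 BTU/h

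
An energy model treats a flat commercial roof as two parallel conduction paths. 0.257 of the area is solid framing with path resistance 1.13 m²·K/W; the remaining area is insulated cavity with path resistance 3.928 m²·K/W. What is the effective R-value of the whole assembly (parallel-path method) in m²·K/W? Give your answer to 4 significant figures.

U_eff = 0.743/3.928 + 0.257/1.13 = 0.18915 + 0.22743 = 0.41659
R_eff = 1/U_eff = 2.4005 m²·K/W

2.400 m²·K/W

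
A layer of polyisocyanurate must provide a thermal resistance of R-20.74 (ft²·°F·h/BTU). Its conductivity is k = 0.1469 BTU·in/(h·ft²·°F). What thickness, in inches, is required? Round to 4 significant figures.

L = R × k = 20.74 × 0.1469 = 3.0467 in

3.047 in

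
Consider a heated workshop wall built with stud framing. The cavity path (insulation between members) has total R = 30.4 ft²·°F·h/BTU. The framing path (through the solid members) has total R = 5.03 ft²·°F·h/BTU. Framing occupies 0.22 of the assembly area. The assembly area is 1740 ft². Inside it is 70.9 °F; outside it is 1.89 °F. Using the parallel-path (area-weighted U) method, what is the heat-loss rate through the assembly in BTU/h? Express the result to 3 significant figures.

8330 BTU/h

U_eff = 0.78/30.4 + 0.22/5.03 = 0.02566 + 0.04374 = 0.0694
R_eff = 1/U_eff = 14.41 ft²·°F·h/BTU
Q = 1740 × (70.9 − 1.89) / 14.41 = 8333 BTU/h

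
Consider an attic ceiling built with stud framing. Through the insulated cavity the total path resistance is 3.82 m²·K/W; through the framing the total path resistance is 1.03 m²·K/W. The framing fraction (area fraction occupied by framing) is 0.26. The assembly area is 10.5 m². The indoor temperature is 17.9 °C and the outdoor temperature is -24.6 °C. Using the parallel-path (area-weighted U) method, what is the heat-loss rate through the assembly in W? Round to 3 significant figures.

U_eff = 0.74/3.82 + 0.26/1.03 = 0.1937 + 0.2524 = 0.4461
R_eff = 1/U_eff = 2.241 m²·K/W
Q = 10.5 × (17.9 − (-24.6)) / 2.241 = 199.1 W

199 W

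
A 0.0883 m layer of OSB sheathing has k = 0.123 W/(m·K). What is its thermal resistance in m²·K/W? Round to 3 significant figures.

0.718 m²·K/W

R = L/k = 0.0883/0.123 = 0.7179 m²·K/W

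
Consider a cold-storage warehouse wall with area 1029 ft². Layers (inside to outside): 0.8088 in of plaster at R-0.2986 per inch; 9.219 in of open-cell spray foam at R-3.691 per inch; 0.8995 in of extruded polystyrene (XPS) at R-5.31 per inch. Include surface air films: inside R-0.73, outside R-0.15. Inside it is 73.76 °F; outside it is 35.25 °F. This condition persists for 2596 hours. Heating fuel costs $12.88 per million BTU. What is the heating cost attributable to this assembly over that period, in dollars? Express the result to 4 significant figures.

0.8088 × 0.2986 = 0.24151
9.219 × 3.691 = 34.027
0.8995 × 5.31 = 4.7763
R_total = 0.73 + 0.24151 + 34.027 + 4.7763 + 0.15 = 39.925 ft²·°F·h/BTU
Q = 1029 × (73.76 − 35.25) / 39.925 = 992.53 BTU/h
E = 992.53 × 2596 = 2576600 BTU
Cost = 2576600/10⁶ × 12.88 = $33.187

33.19 dollars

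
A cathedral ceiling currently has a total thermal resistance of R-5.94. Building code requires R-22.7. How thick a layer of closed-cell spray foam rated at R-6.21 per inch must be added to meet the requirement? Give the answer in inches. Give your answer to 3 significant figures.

ΔR = 22.7 − 5.94 = 16.76 ft²·°F·h/BTU
L = ΔR / (R/in) = 16.76/6.21 = 2.699 in

2.70 in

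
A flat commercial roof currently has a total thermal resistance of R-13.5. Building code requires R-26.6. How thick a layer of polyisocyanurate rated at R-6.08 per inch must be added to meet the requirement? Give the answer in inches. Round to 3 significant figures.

2.15 in

ΔR = 26.6 − 13.5 = 13.1 ft²·°F·h/BTU
L = ΔR / (R/in) = 13.1/6.08 = 2.155 in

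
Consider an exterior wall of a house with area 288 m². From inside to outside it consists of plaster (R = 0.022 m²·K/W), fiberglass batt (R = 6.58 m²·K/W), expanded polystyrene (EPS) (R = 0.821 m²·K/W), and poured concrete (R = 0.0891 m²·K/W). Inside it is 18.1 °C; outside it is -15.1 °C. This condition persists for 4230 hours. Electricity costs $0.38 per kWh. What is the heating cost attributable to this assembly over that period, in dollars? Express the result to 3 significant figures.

R_total = 0.022 + 6.58 + 0.821 + 0.0891 = 7.512 m²·K/W
Q = 288 × (18.1 − (-15.1)) / 7.512 = 1273 W
E = 1273 W × 4230 h / 1000 = 5384 kWh
Cost = 5384 × 0.38 = $2046

2050 dollars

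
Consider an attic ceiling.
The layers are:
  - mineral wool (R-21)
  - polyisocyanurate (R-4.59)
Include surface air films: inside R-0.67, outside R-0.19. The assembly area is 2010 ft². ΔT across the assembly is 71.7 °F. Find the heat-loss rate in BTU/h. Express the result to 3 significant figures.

5450 BTU/h

R_total = 0.67 + 21 + 4.59 + 0.19 = 26.45 ft²·°F·h/BTU
Q = A·ΔT/R = 2010 × 71.7 / 26.45 = 5449 BTU/h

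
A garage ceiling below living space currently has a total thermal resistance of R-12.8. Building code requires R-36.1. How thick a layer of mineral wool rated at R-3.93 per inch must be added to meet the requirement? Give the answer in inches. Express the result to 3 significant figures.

5.93 in

ΔR = 36.1 − 12.8 = 23.3 ft²·°F·h/BTU
L = ΔR / (R/in) = 23.3/3.93 = 5.929 in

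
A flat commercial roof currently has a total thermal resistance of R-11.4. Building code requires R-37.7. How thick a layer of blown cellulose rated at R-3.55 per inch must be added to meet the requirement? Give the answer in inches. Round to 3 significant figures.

7.41 in

ΔR = 37.7 − 11.4 = 26.3 ft²·°F·h/BTU
L = ΔR / (R/in) = 26.3/3.55 = 7.408 in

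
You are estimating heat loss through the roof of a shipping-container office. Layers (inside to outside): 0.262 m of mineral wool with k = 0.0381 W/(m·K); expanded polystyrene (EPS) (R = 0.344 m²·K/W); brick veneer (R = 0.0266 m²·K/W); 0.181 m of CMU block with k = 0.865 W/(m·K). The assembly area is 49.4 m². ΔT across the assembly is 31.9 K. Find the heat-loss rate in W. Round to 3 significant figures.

211 W

0.262/0.0381 = 6.877
0.181/0.865 = 0.2092
R_total = 6.877 + 0.344 + 0.0266 + 0.2092 = 7.456 m²·K/W
Q = A·ΔT/R = 49.4 × 31.9 / 7.456 = 211.3 W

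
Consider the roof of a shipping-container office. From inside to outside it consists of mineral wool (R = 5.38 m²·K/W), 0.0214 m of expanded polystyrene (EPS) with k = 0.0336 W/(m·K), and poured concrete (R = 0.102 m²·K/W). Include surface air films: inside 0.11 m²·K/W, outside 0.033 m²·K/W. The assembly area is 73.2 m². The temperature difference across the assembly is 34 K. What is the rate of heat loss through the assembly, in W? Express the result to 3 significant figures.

397 W

0.0214/0.0336 = 0.6369
R_total = 0.11 + 5.38 + 0.6369 + 0.102 + 0.033 = 6.262 m²·K/W
Q = A·ΔT/R = 73.2 × 34 / 6.262 = 397.5 W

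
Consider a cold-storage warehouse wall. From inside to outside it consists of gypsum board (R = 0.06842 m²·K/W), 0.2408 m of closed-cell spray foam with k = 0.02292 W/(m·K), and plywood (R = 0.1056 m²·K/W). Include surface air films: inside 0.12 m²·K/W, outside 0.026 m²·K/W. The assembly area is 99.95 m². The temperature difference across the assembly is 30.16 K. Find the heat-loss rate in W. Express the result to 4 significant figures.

0.2408/0.02292 = 10.506
R_total = 0.12 + 0.06842 + 10.506 + 0.1056 + 0.026 = 10.826 m²·K/W
Q = A·ΔT/R = 99.95 × 30.16 / 10.826 = 278.45 W

278.4 W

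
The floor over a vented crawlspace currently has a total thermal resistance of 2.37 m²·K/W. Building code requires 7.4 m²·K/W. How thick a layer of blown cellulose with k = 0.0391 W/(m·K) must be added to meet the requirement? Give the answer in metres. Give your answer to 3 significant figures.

ΔR = 7.4 − 2.37 = 5.03 m²·K/W
L = ΔR × k = 5.03 × 0.0391 = 0.1967 m

0.197 m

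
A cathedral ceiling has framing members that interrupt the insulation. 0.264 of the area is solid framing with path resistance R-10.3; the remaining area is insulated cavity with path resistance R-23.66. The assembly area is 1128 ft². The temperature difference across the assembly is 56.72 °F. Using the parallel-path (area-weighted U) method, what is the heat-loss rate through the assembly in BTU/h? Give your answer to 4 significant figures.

3630 BTU/h

U_eff = 0.736/23.66 + 0.264/10.3 = 0.031107 + 0.025631 = 0.056738
R_eff = 1/U_eff = 17.625 ft²·°F·h/BTU
Q = 1128 × 56.72 / 17.625 = 3630.1 BTU/h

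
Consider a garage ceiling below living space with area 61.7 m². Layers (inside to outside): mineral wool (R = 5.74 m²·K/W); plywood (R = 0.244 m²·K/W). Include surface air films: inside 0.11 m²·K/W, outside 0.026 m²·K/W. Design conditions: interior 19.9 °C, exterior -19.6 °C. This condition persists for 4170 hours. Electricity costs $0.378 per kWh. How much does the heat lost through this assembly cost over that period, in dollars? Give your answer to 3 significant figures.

628 dollars

R_total = 0.11 + 5.74 + 0.244 + 0.026 = 6.12 m²·K/W
Q = 61.7 × (19.9 − (-19.6)) / 6.12 = 398.2 W
E = 398.2 W × 4170 h / 1000 = 1661 kWh
Cost = 1661 × 0.378 = $627.7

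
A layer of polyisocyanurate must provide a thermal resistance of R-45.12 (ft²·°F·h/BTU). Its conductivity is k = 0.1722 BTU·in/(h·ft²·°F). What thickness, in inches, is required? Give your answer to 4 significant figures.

7.770 in

L = R × k = 45.12 × 0.1722 = 7.7697 in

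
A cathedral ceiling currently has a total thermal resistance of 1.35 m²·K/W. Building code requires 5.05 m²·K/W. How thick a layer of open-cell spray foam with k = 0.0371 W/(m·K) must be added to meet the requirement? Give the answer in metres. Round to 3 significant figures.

ΔR = 5.05 − 1.35 = 3.7 m²·K/W
L = ΔR × k = 3.7 × 0.0371 = 0.1373 m

0.137 m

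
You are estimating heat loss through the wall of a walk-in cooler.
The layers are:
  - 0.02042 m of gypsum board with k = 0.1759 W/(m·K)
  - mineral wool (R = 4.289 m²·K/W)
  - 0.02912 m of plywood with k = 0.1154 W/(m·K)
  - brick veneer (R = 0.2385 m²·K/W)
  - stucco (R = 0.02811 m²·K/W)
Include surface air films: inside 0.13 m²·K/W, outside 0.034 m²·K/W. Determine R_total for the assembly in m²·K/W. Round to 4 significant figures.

0.02042/0.1759 = 0.11609
0.02912/0.1154 = 0.25234
R_total = 0.13 + 0.11609 + 4.289 + 0.25234 + 0.2385 + 0.02811 + 0.034 = 5.088 m²·K/W

5.088 m²·K/W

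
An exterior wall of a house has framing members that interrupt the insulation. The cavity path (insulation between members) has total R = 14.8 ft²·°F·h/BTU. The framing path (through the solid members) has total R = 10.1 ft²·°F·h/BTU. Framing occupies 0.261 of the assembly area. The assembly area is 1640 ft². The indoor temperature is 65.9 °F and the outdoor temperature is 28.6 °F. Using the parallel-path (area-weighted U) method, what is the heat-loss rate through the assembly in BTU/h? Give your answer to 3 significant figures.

U_eff = 0.739/14.8 + 0.261/10.1 = 0.04993 + 0.02584 = 0.07577
R_eff = 1/U_eff = 13.2 ft²·°F·h/BTU
Q = 1640 × (65.9 − 28.6) / 13.2 = 4635 BTU/h

4640 BTU/h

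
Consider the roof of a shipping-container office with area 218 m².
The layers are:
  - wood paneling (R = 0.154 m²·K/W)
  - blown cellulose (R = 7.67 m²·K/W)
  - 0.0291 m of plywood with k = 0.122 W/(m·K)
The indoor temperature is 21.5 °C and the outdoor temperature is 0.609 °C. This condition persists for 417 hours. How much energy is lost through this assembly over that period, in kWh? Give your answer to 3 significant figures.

0.0291/0.122 = 0.2385
R_total = 0.154 + 7.67 + 0.2385 = 8.063 m²·K/W
Q = 218 × (21.5 − 0.609) / 8.063 = 564.9 W
E = 564.9 W × 417 h / 1000 = 235.5 kWh

236 kWh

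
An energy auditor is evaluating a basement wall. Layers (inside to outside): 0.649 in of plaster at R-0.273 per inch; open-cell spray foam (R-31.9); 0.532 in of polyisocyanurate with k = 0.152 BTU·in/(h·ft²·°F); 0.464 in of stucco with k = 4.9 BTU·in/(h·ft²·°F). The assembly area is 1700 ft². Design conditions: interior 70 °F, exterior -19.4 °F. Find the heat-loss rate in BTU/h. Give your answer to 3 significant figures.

0.649 × 0.273 = 0.1772
0.532/0.152 = 3.5
0.464/4.9 = 0.09469
R_total = 0.1772 + 31.9 + 3.5 + 0.09469 = 35.67 ft²·°F·h/BTU
Q = A·ΔT/R = 1700 × (70 − (-19.4)) / 35.67 = 4260 BTU/h

4260 BTU/h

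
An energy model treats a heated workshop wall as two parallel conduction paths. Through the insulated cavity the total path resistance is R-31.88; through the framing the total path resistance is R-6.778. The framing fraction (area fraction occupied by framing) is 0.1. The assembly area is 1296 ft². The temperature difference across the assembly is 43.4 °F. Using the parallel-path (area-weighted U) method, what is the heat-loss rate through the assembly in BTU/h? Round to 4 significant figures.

U_eff = 0.9/31.88 + 0.1/6.778 = 0.028231 + 0.014754 = 0.042984
R_eff = 1/U_eff = 23.264 ft²·°F·h/BTU
Q = 1296 × 43.4 / 23.264 = 2417.7 BTU/h

2418 BTU/h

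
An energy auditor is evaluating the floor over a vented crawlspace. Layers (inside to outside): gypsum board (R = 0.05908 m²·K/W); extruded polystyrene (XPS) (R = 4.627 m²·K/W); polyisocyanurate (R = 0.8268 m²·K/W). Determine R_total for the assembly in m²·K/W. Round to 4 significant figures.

5.513 m²·K/W

R_total = 0.05908 + 4.627 + 0.8268 = 5.5129 m²·K/W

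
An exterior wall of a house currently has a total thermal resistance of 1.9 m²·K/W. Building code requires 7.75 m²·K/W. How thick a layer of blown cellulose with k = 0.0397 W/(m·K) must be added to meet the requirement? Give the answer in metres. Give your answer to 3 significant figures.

ΔR = 7.75 − 1.9 = 5.85 m²·K/W
L = ΔR × k = 5.85 × 0.0397 = 0.2322 m

0.232 m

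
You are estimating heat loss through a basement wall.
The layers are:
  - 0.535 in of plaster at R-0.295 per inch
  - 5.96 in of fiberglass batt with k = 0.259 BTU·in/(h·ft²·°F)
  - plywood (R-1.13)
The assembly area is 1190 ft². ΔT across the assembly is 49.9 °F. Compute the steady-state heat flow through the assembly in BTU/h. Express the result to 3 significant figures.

0.535 × 0.295 = 0.1578
5.96/0.259 = 23.01
R_total = 0.1578 + 23.01 + 1.13 = 24.3 ft²·°F·h/BTU
Q = A·ΔT/R = 1190 × 49.9 / 24.3 = 2444 BTU/h

2440 BTU/h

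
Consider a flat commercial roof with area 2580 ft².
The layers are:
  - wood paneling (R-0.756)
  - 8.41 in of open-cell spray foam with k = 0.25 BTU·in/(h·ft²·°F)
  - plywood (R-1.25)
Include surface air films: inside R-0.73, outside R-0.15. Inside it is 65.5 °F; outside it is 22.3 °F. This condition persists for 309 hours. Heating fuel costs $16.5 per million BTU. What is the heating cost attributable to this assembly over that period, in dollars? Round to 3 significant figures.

15.6 dollars

8.41/0.25 = 33.64
R_total = 0.73 + 0.756 + 33.64 + 1.25 + 0.15 = 36.53 ft²·°F·h/BTU
Q = 2580 × (65.5 − 22.3) / 36.53 = 3051 BTU/h
E = 3051 × 309 = 942900 BTU
Cost = 942900/10⁶ × 16.5 = $15.56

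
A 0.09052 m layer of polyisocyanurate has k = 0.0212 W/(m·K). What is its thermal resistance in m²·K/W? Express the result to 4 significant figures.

R = L/k = 0.09052/0.0212 = 4.2698 m²·K/W

4.270 m²·K/W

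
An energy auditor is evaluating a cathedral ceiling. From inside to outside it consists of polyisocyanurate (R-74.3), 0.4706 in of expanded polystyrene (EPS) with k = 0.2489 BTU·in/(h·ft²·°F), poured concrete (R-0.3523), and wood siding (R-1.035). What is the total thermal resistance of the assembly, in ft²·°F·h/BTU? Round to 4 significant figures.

77.58 ft²·°F·h/BTU

0.4706/0.2489 = 1.8907
R_total = 74.3 + 1.8907 + 0.3523 + 1.035 = 77.578 ft²·°F·h/BTU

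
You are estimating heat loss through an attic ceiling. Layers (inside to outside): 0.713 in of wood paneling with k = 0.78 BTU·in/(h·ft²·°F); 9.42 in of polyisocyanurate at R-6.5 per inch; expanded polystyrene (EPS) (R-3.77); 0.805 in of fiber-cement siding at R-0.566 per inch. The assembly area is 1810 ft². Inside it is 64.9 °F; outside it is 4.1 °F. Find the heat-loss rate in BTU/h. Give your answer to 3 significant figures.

1660 BTU/h

0.713/0.78 = 0.9141
9.42 × 6.5 = 61.23
0.805 × 0.566 = 0.4556
R_total = 0.9141 + 61.23 + 3.77 + 0.4556 = 66.37 ft²·°F·h/BTU
Q = A·ΔT/R = 1810 × (64.9 − 4.1) / 66.37 = 1658 BTU/h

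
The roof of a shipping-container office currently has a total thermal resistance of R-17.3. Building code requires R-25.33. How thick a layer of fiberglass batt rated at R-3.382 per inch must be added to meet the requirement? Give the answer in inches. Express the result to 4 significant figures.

2.374 in

ΔR = 25.33 − 17.3 = 8.03 ft²·°F·h/BTU
L = ΔR / (R/in) = 8.03/3.382 = 2.3743 in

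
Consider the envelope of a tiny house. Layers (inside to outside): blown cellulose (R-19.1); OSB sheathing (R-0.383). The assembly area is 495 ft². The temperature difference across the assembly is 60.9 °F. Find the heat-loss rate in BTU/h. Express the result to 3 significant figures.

1550 BTU/h

R_total = 19.1 + 0.383 = 19.48 ft²·°F·h/BTU
Q = A·ΔT/R = 495 × 60.9 / 19.48 = 1547 BTU/h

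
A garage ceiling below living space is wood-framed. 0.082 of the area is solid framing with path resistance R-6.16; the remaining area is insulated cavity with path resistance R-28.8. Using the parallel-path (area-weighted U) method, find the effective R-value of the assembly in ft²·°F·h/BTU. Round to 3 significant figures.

U_eff = 0.918/28.8 + 0.082/6.16 = 0.03188 + 0.01331 = 0.04519
R_eff = 1/U_eff = 22.13 ft²·°F·h/BTU

22.1 ft²·°F·h/BTU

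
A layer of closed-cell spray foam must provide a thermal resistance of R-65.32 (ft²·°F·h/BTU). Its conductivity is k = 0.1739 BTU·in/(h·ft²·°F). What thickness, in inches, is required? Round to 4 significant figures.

11.36 in

L = R × k = 65.32 × 0.1739 = 11.359 in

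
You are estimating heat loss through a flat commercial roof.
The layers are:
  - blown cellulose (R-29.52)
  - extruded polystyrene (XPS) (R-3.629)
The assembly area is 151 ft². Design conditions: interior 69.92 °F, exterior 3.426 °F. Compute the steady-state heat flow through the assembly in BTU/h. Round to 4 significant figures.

302.9 BTU/h

R_total = 29.52 + 3.629 = 33.149 ft²·°F·h/BTU
Q = A·ΔT/R = 151 × (69.92 − 3.426) / 33.149 = 302.89 BTU/h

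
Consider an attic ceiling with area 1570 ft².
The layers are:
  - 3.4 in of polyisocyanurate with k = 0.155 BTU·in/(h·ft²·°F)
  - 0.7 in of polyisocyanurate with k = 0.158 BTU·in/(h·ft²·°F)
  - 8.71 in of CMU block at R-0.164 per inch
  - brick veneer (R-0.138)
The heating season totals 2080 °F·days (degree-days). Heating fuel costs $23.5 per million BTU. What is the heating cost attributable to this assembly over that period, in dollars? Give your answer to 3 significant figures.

3.4/0.155 = 21.94
0.7/0.158 = 4.43
8.71 × 0.164 = 1.428
R_total = 21.94 + 4.43 + 1.428 + 0.138 = 27.93 ft²·°F·h/BTU
E = A × HDD × 24 / R = 1570 × 2080 × 24 / 27.93 = 2806000 BTU
Cost = 2806000/10⁶ × 23.5 = $65.94

65.9 dollars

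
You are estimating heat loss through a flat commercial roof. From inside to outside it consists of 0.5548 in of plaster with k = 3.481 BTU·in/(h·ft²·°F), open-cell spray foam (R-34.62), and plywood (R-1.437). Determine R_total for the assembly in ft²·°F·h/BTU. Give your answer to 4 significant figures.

0.5548/3.481 = 0.15938
R_total = 0.15938 + 34.62 + 1.437 = 36.216 ft²·°F·h/BTU

36.22 ft²·°F·h/BTU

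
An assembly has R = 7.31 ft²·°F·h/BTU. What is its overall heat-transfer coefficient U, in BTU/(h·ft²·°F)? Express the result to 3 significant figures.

U = 1/R = 1/7.31 = 0.1368

0.137 BTU/(h·ft²·°F)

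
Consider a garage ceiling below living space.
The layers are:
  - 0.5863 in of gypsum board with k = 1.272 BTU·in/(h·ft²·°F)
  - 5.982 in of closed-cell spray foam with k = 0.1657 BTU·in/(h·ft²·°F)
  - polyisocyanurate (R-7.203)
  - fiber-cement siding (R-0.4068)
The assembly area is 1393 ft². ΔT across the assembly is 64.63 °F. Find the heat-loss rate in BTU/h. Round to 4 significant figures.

0.5863/1.272 = 0.46093
5.982/0.1657 = 36.101
R_total = 0.46093 + 36.101 + 7.203 + 0.4068 = 44.172 ft²·°F·h/BTU
Q = A·ΔT/R = 1393 × 64.63 / 44.172 = 2038.2 BTU/h

2038 BTU/h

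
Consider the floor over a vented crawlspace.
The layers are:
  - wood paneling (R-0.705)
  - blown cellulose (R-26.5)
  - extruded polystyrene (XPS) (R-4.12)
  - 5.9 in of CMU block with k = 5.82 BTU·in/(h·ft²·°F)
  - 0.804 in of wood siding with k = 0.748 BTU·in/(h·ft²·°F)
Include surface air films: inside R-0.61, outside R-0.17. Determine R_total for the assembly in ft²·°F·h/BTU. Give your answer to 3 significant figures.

34.2 ft²·°F·h/BTU

5.9/5.82 = 1.014
0.804/0.748 = 1.075
R_total = 0.61 + 0.705 + 26.5 + 4.12 + 1.014 + 1.075 + 0.17 = 34.19 ft²·°F·h/BTU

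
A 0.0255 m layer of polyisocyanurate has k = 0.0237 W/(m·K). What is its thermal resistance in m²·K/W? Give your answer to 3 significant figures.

1.08 m²·K/W

R = L/k = 0.0255/0.0237 = 1.076 m²·K/W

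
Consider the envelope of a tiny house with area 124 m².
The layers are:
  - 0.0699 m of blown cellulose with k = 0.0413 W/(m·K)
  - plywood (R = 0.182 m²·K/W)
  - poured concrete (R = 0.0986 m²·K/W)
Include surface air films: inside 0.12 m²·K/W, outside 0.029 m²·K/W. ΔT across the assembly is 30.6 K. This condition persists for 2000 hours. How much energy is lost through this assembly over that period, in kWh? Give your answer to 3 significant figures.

3580 kWh

0.0699/0.0413 = 1.692
R_total = 0.12 + 1.692 + 0.182 + 0.0986 + 0.029 = 2.122 m²·K/W
Q = 124 × 30.6 / 2.122 = 1788 W
E = 1788 W × 2000 h / 1000 = 3576 kWh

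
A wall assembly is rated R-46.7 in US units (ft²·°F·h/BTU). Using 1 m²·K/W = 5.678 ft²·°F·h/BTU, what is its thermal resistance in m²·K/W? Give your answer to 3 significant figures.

8.22 m²·K/W

R_SI = 46.7/5.678 = 8.225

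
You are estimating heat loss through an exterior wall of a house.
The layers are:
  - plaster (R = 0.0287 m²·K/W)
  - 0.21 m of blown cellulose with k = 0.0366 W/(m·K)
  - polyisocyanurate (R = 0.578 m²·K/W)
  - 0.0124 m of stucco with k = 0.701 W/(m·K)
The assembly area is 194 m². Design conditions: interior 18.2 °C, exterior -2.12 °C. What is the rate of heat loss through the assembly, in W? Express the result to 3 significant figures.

620 W

0.21/0.0366 = 5.738
0.0124/0.701 = 0.01769
R_total = 0.0287 + 5.738 + 0.578 + 0.01769 = 6.362 m²·K/W
Q = A·ΔT/R = 194 × (18.2 − (-2.12)) / 6.362 = 619.6 W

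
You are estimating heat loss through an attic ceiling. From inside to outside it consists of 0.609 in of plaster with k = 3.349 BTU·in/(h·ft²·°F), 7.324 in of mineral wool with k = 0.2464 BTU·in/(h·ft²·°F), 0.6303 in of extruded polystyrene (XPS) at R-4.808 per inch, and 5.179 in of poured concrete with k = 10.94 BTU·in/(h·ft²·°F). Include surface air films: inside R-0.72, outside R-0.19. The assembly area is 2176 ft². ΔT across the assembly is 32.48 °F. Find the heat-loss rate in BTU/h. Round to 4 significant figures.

2059 BTU/h

0.609/3.349 = 0.18185
7.324/0.2464 = 29.724
0.6303 × 4.808 = 3.0305
5.179/10.94 = 0.4734
R_total = 0.72 + 0.18185 + 29.724 + 3.0305 + 0.4734 + 0.19 = 34.32 ft²·°F·h/BTU
Q = A·ΔT/R = 2176 × 32.48 / 34.32 = 2059.4 BTU/h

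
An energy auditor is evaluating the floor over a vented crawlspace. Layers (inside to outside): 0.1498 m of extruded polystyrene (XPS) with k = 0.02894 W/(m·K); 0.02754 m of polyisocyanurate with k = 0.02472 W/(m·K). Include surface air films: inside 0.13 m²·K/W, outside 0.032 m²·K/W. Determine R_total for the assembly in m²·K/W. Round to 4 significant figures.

0.1498/0.02894 = 5.1762
0.02754/0.02472 = 1.1141
R_total = 0.13 + 5.1762 + 1.1141 + 0.032 = 6.4523 m²·K/W

6.452 m²·K/W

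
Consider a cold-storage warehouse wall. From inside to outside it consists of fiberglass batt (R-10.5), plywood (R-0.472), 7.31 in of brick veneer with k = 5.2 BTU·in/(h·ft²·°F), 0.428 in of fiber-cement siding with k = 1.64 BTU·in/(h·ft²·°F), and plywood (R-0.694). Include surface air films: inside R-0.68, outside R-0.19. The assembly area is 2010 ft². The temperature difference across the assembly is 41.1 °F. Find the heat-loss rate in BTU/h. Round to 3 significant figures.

7.31/5.2 = 1.406
0.428/1.64 = 0.261
R_total = 0.68 + 10.5 + 0.472 + 1.406 + 0.261 + 0.694 + 0.19 = 14.2 ft²·°F·h/BTU
Q = A·ΔT/R = 2010 × 41.1 / 14.2 = 5817 BTU/h

5820 BTU/h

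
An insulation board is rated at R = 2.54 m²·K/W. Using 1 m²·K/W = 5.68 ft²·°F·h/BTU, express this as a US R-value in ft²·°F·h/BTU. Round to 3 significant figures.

14.4 ft²·°F·h/BTU

R_US = 2.54 × 5.68 = 14.43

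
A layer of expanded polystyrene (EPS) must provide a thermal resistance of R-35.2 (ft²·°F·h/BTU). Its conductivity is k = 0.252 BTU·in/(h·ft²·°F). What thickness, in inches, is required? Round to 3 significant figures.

L = R × k = 35.2 × 0.252 = 8.87 in

8.87 in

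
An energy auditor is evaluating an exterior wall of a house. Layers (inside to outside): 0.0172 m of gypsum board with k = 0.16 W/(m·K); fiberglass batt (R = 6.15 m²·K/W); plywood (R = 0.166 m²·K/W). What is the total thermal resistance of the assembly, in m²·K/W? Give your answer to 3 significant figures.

0.0172/0.16 = 0.1075
R_total = 0.1075 + 6.15 + 0.166 = 6.424 m²·K/W

6.42 m²·K/W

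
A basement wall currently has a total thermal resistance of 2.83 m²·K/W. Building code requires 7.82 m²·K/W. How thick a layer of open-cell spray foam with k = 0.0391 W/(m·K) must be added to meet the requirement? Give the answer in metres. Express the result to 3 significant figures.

ΔR = 7.82 − 2.83 = 4.99 m²·K/W
L = ΔR × k = 4.99 × 0.0391 = 0.1951 m

0.195 m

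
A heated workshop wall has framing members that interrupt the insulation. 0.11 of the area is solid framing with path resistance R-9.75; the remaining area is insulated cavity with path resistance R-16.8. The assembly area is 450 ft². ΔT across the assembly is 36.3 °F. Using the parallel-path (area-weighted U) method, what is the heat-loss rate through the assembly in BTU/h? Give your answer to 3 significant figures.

1050 BTU/h

U_eff = 0.89/16.8 + 0.11/9.75 = 0.05298 + 0.01128 = 0.06426
R_eff = 1/U_eff = 15.56 ft²·°F·h/BTU
Q = 450 × 36.3 / 15.56 = 1050 BTU/h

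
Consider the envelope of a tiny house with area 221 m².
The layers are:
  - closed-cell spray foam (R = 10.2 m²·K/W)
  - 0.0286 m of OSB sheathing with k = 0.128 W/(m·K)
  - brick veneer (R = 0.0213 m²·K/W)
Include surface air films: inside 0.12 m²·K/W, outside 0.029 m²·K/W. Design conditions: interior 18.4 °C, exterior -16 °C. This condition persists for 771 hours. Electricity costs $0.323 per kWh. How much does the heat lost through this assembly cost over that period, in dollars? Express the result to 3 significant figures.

179 dollars

0.0286/0.128 = 0.2234
R_total = 0.12 + 10.2 + 0.2234 + 0.0213 + 0.029 = 10.59 m²·K/W
Q = 221 × (18.4 − (-16)) / 10.59 = 717.6 W
E = 717.6 W × 771 h / 1000 = 553.3 kWh
Cost = 553.3 × 0.323 = $178.7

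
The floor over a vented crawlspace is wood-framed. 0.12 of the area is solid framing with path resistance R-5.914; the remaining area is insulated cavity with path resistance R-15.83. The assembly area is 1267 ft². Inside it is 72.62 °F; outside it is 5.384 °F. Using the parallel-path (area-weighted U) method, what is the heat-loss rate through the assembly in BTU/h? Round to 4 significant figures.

U_eff = 0.88/15.83 + 0.12/5.914 = 0.055591 + 0.020291 = 0.075881
R_eff = 1/U_eff = 13.178 ft²·°F·h/BTU
Q = 1267 × (72.62 − 5.384) / 13.178 = 6464.2 BTU/h

6464 BTU/h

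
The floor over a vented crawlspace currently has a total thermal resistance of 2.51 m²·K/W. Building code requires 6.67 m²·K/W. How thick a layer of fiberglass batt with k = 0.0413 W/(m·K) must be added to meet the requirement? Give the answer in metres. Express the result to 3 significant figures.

ΔR = 6.67 − 2.51 = 4.16 m²·K/W
L = ΔR × k = 4.16 × 0.0413 = 0.1718 m

0.172 m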